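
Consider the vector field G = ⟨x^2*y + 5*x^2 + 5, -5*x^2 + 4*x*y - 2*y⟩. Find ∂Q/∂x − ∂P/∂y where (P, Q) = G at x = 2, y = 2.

∂G₂/∂x = -10*x + 4*y
∂G₁/∂y = x^2
Scalar curl = -x^2 - 10*x + 4*y
At (2, 2): -16.

-16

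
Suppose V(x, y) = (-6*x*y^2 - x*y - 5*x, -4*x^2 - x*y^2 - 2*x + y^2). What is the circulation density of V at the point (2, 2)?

∂V₂/∂x = -8*x - y^2 - 2
∂V₁/∂y = -12*x*y - x
Scalar curl = 12*x*y - 7*x - y^2 - 2
At (2, 2): 28.

28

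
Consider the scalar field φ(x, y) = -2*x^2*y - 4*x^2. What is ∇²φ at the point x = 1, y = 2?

-16

∂²φ/∂x² = -4*(y + 2)
∂²φ/∂y² = 0
∇²φ = -4*y - 8
At (1, 2): -16.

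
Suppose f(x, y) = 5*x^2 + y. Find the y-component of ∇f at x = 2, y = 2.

1

(∇f)_2 = ∂f/∂y = 1
At (2, 2): 1.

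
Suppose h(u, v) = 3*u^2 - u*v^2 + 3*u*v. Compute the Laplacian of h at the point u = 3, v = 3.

∂²h/∂u² = 6
∂²h/∂v² = -2*u
∇²h = -2*u + 6
At (3, 3): 0.

0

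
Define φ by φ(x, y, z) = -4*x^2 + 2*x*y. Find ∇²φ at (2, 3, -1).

∂²φ/∂x² = -8
∂²φ/∂y² = 0
∂²φ/∂z² = 0
∇²φ = -8
At (2, 3, -1): -8.

-8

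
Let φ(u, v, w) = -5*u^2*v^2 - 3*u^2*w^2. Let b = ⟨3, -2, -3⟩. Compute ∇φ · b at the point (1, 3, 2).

∂φ/∂u = -10*u*v^2 - 6*u*w^2
∂φ/∂v = -10*u^2*v
∂φ/∂w = -6*u^2*w
∇φ at (1, 3, 2) = (-114, -30, -12)
∇φ · b = (-114)(3) + (-30)(-2) + (-12)(-3) = -246

-246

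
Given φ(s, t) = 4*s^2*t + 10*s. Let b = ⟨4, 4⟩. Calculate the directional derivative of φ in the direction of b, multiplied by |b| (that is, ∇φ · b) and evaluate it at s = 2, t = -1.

∂φ/∂s = 8*s*t + 10
∂φ/∂t = 4*s^2
∇φ at (2, -1) = (-6, 16)
∇φ · b = (-6)(4) + (16)(4) = 40

40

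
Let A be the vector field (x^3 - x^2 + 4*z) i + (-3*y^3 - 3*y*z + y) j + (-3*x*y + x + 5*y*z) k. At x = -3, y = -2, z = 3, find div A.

∂A₁/∂x = 3*x^2 - 2*x
∂A₂/∂y = -9*y^2 - 3*z + 1
∂A₃/∂z = 5*y
∇·A = 3*x^2 - 2*x - 9*y^2 + 5*y - 3*z + 1
At (-3, -2, 3): -21.

-21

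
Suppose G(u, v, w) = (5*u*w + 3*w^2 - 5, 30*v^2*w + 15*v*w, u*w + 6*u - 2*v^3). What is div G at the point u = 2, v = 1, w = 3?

242

∂G₁/∂u = 5*w
∂G₂/∂v = 60*v*w + 15*w
∂G₃/∂w = u
∇·G = u + 60*v*w + 20*w
At (2, 1, 3): 242.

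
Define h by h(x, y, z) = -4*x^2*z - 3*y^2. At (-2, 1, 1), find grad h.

(16, -6, -16)

∂h/∂x = -8*x*z
∂h/∂y = -6*y
∂h/∂z = -4*x^2
∇h = (-8*x*z, -6*y, -4*x^2)
At (-2, 1, 1): (16, -6, -16).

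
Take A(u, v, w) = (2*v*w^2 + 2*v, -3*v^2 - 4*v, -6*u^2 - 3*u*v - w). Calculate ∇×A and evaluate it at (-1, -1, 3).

(3, -27, -20)

(∇×A)₁ = ∂A₃/∂v − ∂A₂/∂w = -3*u
(∇×A)₂ = ∂A₁/∂w − ∂A₃/∂u = 12*u + 4*v*w + 3*v
(∇×A)₃ = ∂A₂/∂u − ∂A₁/∂v = -2*w^2 - 2
∇×A = (-3*u, 12*u + 4*v*w + 3*v, -2*w^2 - 2)
At (-1, -1, 3): (3, -27, -20).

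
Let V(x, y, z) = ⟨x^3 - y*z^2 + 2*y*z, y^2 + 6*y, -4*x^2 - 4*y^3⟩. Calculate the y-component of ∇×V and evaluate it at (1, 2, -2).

(∇×V)_2 = ∂V₁/∂z − ∂V₃/∂x
= -2*y*z + 2*y − (-8*x)
= 8*x - 2*y*z + 2*y
At (1, 2, -2): 20.

20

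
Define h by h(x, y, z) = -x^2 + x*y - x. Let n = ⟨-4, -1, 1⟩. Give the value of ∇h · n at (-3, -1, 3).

-13

∂h/∂x = -2*x + y - 1
∂h/∂y = x
∂h/∂z = 0
∇h at (-3, -1, 3) = (4, -3, 0)
∇h · n = (4)(-4) + (-3)(-1) + (0)(1) = -13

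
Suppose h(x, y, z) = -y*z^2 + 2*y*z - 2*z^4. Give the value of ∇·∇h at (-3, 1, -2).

∂²h/∂x² = 0
∂²h/∂y² = 0
∂²h/∂z² = -2*(y + 12*z^2)
∇²h = -2*y - 24*z^2
At (-3, 1, -2): -98.

-98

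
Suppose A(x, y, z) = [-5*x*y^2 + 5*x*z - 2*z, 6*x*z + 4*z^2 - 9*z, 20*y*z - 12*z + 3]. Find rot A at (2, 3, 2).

(∇×A)₁ = ∂A₃/∂y − ∂A₂/∂z = -6*x + 12*z + 9
(∇×A)₂ = ∂A₁/∂z − ∂A₃/∂x = 5*x - 2
(∇×A)₃ = ∂A₂/∂x − ∂A₁/∂y = 10*x*y + 6*z
∇×A = (-6*x + 12*z + 9, 5*x - 2, 10*x*y + 6*z)
At (2, 3, 2): (21, 8, 72).

(21, 8, 72)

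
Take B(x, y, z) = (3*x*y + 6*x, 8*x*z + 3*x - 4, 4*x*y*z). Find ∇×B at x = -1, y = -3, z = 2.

(∇×B)₁ = ∂B₃/∂y − ∂B₂/∂z = 4*x*z - 8*x
(∇×B)₂ = ∂B₁/∂z − ∂B₃/∂x = -4*y*z
(∇×B)₃ = ∂B₂/∂x − ∂B₁/∂y = -3*x + 8*z + 3
∇×B = (4*x*z - 8*x, -4*y*z, -3*x + 8*z + 3)
At (-1, -3, 2): (0, 24, 22).

(0, 24, 22)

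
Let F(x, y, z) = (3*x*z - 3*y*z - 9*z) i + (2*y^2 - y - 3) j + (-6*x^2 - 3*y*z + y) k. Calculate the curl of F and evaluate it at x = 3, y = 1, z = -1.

(4, 33, -3)

(∇×F)₁ = ∂F₃/∂y − ∂F₂/∂z = -3*z + 1
(∇×F)₂ = ∂F₁/∂z − ∂F₃/∂x = 15*x - 3*y - 9
(∇×F)₃ = ∂F₂/∂x − ∂F₁/∂y = 3*z
∇×F = (-3*z + 1, 15*x - 3*y - 9, 3*z)
At (3, 1, -1): (4, 33, -3).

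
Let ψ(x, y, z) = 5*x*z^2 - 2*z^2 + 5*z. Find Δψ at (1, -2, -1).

∂²ψ/∂x² = 0
∂²ψ/∂y² = 0
∂²ψ/∂z² = 2*(5*x - 2)
∇²ψ = 10*x - 4
At (1, -2, -1): 6.

6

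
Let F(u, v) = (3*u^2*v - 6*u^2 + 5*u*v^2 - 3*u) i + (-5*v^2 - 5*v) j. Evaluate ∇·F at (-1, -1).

25

∂F₁/∂u = 6*u*v - 12*u + 5*v^2 - 3
∂F₂/∂v = -10*v - 5
∇·F = 6*u*v - 12*u + 5*v^2 - 10*v - 8
At (-1, -1): 25.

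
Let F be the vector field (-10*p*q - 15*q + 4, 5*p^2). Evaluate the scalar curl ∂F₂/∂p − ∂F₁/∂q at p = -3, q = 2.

∂F₂/∂p = 10*p
∂F₁/∂q = -10*p - 15
Scalar curl = 20*p + 15
At (-3, 2): -45.

-45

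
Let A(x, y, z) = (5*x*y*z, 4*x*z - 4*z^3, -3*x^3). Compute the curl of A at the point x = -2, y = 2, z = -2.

(56, 16, -28)

(∇×A)₁ = ∂A₃/∂y − ∂A₂/∂z = -4*x + 12*z^2
(∇×A)₂ = ∂A₁/∂z − ∂A₃/∂x = 9*x^2 + 5*x*y
(∇×A)₃ = ∂A₂/∂x − ∂A₁/∂y = -5*x*z + 4*z
∇×A = (-4*x + 12*z^2, 9*x^2 + 5*x*y, -5*x*z + 4*z)
At (-2, 2, -2): (56, 16, -28).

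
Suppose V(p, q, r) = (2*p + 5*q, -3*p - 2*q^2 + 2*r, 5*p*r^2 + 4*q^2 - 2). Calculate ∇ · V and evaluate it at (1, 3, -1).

∂V₁/∂p = 2
∂V₂/∂q = -4*q
∂V₃/∂r = 10*p*r
∇·V = 10*p*r - 4*q + 2
At (1, 3, -1): -20.

-20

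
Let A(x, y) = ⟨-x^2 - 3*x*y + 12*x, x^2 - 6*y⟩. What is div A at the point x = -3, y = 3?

3

∂A₁/∂x = -2*x - 3*y + 12
∂A₂/∂y = -6
∇·A = -2*x - 3*y + 6
At (-3, 3): 3.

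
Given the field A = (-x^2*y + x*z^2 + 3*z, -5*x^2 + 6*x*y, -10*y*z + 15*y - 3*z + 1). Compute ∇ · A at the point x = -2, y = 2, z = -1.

-26

∂A₁/∂x = -2*x*y + z^2
∂A₂/∂y = 6*x
∂A₃/∂z = -10*y - 3
∇·A = -2*x*y + 6*x - 10*y + z^2 - 3
At (-2, 2, -1): -26.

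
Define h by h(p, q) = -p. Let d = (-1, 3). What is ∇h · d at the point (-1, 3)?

1

∂h/∂p = -1
∂h/∂q = 0
∇h at (-1, 3) = (-1, 0)
∇h · d = (-1)(-1) + (0)(3) = 1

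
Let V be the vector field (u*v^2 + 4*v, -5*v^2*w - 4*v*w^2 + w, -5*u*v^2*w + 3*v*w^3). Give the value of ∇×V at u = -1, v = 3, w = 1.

(∇×V)₁ = ∂V₃/∂v − ∂V₂/∂w = -10*u*v*w + 5*v^2 + 8*v*w + 3*w^3 - 1
(∇×V)₂ = ∂V₁/∂w − ∂V₃/∂u = 5*v^2*w
(∇×V)₃ = ∂V₂/∂u − ∂V₁/∂v = -2*u*v - 4
∇×V = (-10*u*v*w + 5*v^2 + 8*v*w + 3*w^3 - 1, 5*v^2*w, -2*u*v - 4)
At (-1, 3, 1): (101, 45, 2).

(101, 45, 2)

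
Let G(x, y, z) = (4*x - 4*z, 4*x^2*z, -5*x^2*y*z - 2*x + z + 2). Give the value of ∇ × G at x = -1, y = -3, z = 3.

(∇×G)₁ = ∂G₃/∂y − ∂G₂/∂z = -5*x^2*z - 4*x^2
(∇×G)₂ = ∂G₁/∂z − ∂G₃/∂x = 10*x*y*z - 2
(∇×G)₃ = ∂G₂/∂x − ∂G₁/∂y = 8*x*z
∇×G = (-5*x^2*z - 4*x^2, 10*x*y*z - 2, 8*x*z)
At (-1, -3, 3): (-19, 88, -24).

(-19, 88, -24)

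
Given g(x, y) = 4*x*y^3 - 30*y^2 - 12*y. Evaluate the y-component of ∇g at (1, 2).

-84

(∇g)_2 = ∂g/∂y = 12*x*y^2 - 60*y - 12
At (1, 2): -84.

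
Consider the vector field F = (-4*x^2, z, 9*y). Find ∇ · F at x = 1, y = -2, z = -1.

∂F₁/∂x = -8*x
∂F₂/∂y = 0
∂F₃/∂z = 0
∇·F = -8*x
At (1, -2, -1): -8.

-8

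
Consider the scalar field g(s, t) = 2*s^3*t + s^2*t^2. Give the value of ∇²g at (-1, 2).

-14

∂²g/∂s² = 2*t*(6*s + t)
∂²g/∂t² = 2*s^2
∇²g = 2*s^2 + 12*s*t + 2*t^2
At (-1, 2): -14.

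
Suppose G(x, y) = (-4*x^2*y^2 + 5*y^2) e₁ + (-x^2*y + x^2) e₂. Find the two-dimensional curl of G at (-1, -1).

-2

∂G₂/∂x = -2*x*y + 2*x
∂G₁/∂y = -8*x^2*y + 10*y
Scalar curl = 8*x^2*y - 2*x*y + 2*x - 10*y
At (-1, -1): -2.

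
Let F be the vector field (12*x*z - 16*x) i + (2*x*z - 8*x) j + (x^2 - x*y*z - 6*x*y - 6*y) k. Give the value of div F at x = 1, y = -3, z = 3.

∂F₁/∂x = 12*z - 16
∂F₂/∂y = 0
∂F₃/∂z = -x*y
∇·F = -x*y + 12*z - 16
At (1, -3, 3): 23.

23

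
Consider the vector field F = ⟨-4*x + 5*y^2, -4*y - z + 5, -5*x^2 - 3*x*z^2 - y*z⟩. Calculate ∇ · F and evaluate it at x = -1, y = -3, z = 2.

7

∂F₁/∂x = -4
∂F₂/∂y = -4
∂F₃/∂z = -6*x*z - y
∇·F = -6*x*z - y - 8
At (-1, -3, 2): 7.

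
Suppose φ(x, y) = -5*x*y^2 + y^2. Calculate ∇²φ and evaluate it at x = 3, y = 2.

-28

∂²φ/∂x² = 0
∂²φ/∂y² = 2*(-5*x + 1)
∇²φ = -10*x + 2
At (3, 2): -28.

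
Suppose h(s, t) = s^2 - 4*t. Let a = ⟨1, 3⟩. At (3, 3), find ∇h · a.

∂h/∂s = 2*s
∂h/∂t = -4
∇h at (3, 3) = (6, -4)
∇h · a = (6)(1) + (-4)(3) = -6

-6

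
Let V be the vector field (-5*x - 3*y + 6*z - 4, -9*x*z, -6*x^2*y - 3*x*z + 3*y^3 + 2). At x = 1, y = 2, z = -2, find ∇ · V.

-8

∂V₁/∂x = -5
∂V₂/∂y = 0
∂V₃/∂z = -3*x
∇·V = -3*x - 5
At (1, 2, -2): -8.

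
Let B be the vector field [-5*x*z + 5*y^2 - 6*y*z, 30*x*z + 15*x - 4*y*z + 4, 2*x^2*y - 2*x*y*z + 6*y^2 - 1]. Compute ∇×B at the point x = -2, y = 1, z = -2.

(76, 8, -67)

(∇×B)₁ = ∂B₃/∂y − ∂B₂/∂z = 2*x^2 - 2*x*z - 30*x + 16*y
(∇×B)₂ = ∂B₁/∂z − ∂B₃/∂x = -4*x*y - 5*x + 2*y*z - 6*y
(∇×B)₃ = ∂B₂/∂x − ∂B₁/∂y = -10*y + 36*z + 15
∇×B = (2*x^2 - 2*x*z - 30*x + 16*y, -4*x*y - 5*x + 2*y*z - 6*y, -10*y + 36*z + 15)
At (-2, 1, -2): (76, 8, -67).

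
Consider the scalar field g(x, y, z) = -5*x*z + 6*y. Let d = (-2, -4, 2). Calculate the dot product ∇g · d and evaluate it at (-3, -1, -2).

-14

∂g/∂x = -5*z
∂g/∂y = 6
∂g/∂z = -5*x
∇g at (-3, -1, -2) = (10, 6, 15)
∇g · d = (10)(-2) + (6)(-4) + (15)(2) = -14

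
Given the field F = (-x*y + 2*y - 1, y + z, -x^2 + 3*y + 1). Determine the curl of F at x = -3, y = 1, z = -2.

(2, -6, -5)

(∇×F)₁ = ∂F₃/∂y − ∂F₂/∂z = 2
(∇×F)₂ = ∂F₁/∂z − ∂F₃/∂x = 2*x
(∇×F)₃ = ∂F₂/∂x − ∂F₁/∂y = x - 2
∇×F = (2, 2*x, x - 2)
At (-3, 1, -2): (2, -6, -5).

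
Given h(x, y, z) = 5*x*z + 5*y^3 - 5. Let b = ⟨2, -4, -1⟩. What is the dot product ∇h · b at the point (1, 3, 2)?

∂h/∂x = 5*z
∂h/∂y = 15*y^2
∂h/∂z = 5*x
∇h at (1, 3, 2) = (10, 135, 5)
∇h · b = (10)(2) + (135)(-4) + (5)(-1) = -525

-525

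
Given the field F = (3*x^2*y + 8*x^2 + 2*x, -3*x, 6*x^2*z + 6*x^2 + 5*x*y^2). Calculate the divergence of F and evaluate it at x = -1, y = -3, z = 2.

10

∂F₁/∂x = 6*x*y + 16*x + 2
∂F₂/∂y = 0
∂F₃/∂z = 6*x^2
∇·F = 6*x^2 + 6*x*y + 16*x + 2
At (-1, -3, 2): 10.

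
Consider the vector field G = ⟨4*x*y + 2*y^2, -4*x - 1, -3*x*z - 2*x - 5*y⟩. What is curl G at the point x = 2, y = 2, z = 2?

(∇×G)₁ = ∂G₃/∂y − ∂G₂/∂z = -5
(∇×G)₂ = ∂G₁/∂z − ∂G₃/∂x = 3*z + 2
(∇×G)₃ = ∂G₂/∂x − ∂G₁/∂y = -4*x - 4*y - 4
∇×G = (-5, 3*z + 2, -4*x - 4*y - 4)
At (2, 2, 2): (-5, 8, -20).

(-5, 8, -20)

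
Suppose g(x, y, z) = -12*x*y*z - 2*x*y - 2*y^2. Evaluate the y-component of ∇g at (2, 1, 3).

(∇g)_2 = ∂g/∂y = -12*x*z - 2*x - 4*y
At (2, 1, 3): -80.

-80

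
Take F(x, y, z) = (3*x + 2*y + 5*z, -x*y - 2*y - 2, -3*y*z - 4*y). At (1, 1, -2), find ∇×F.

(2, 5, -3)

(∇×F)₁ = ∂F₃/∂y − ∂F₂/∂z = -3*z - 4
(∇×F)₂ = ∂F₁/∂z − ∂F₃/∂x = 5
(∇×F)₃ = ∂F₂/∂x − ∂F₁/∂y = -y - 2
∇×F = (-3*z - 4, 5, -y - 2)
At (1, 1, -2): (2, 5, -3).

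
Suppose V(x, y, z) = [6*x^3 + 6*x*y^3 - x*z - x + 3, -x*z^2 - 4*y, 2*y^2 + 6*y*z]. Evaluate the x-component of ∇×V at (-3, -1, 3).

-4

(∇×V)_1 = ∂V₃/∂y − ∂V₂/∂z
= 4*y + 6*z − (-2*x*z)
= 2*x*z + 4*y + 6*z
At (-3, -1, 3): -4.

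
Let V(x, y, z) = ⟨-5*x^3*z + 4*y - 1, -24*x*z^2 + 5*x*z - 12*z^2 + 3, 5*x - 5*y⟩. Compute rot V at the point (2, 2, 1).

(105, -45, -23)

(∇×V)₁ = ∂V₃/∂y − ∂V₂/∂z = 48*x*z - 5*x + 24*z - 5
(∇×V)₂ = ∂V₁/∂z − ∂V₃/∂x = -5*x^3 - 5
(∇×V)₃ = ∂V₂/∂x − ∂V₁/∂y = -24*z^2 + 5*z - 4
∇×V = (48*x*z - 5*x + 24*z - 5, -5*x^3 - 5, -24*z^2 + 5*z - 4)
At (2, 2, 1): (105, -45, -23).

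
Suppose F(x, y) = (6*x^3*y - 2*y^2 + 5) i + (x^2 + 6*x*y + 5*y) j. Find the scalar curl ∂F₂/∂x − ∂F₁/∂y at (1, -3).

∂F₂/∂x = 2*x + 6*y
∂F₁/∂y = 6*x^3 - 4*y
Scalar curl = -6*x^3 + 2*x + 10*y
At (1, -3): -34.

-34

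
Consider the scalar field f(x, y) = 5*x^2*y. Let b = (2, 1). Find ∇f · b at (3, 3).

∂f/∂x = 10*x*y
∂f/∂y = 5*x^2
∇f at (3, 3) = (90, 45)
∇f · b = (90)(2) + (45)(1) = 225

225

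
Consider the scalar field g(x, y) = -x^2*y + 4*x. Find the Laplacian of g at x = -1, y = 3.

∂²g/∂x² = -2*y
∂²g/∂y² = 0
∇²g = -2*y
At (-1, 3): -6.

-6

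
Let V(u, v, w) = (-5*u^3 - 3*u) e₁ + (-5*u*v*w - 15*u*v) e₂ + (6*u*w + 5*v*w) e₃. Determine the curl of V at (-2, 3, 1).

(∇×V)₁ = ∂V₃/∂v − ∂V₂/∂w = 5*u*v + 5*w
(∇×V)₂ = ∂V₁/∂w − ∂V₃/∂u = -6*w
(∇×V)₃ = ∂V₂/∂u − ∂V₁/∂v = -5*v*w - 15*v
∇×V = (5*u*v + 5*w, -6*w, -5*v*w - 15*v)
At (-2, 3, 1): (-25, -6, -60).

(-25, -6, -60)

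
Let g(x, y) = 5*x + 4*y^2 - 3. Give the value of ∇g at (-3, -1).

∂g/∂x = 5
∂g/∂y = 8*y
∇g = (5, 8*y)
At (-3, -1): (5, -8).

(5, -8)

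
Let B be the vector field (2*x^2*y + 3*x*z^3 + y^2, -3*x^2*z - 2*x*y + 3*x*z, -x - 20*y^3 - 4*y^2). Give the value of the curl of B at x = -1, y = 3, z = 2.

(∇×B)₁ = ∂B₃/∂y − ∂B₂/∂z = 3*x^2 - 3*x - 60*y^2 - 8*y
(∇×B)₂ = ∂B₁/∂z − ∂B₃/∂x = 9*x*z^2 + 1
(∇×B)₃ = ∂B₂/∂x − ∂B₁/∂y = -2*x^2 - 6*x*z - 4*y + 3*z
∇×B = (3*x^2 - 3*x - 60*y^2 - 8*y, 9*x*z^2 + 1, -2*x^2 - 6*x*z - 4*y + 3*z)
At (-1, 3, 2): (-558, -35, 4).

(-558, -35, 4)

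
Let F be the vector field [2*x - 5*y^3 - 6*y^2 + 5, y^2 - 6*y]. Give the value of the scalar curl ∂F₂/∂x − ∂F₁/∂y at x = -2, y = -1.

∂F₂/∂x = 0
∂F₁/∂y = -15*y^2 - 12*y
Scalar curl = 15*y^2 + 12*y
At (-2, -1): 3.

3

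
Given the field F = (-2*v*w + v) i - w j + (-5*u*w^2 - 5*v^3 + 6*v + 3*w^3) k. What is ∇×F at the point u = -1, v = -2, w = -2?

(∇×F)₁ = ∂F₃/∂v − ∂F₂/∂w = -15*v^2 + 7
(∇×F)₂ = ∂F₁/∂w − ∂F₃/∂u = -2*v + 5*w^2
(∇×F)₃ = ∂F₂/∂u − ∂F₁/∂v = 2*w - 1
∇×F = (-15*v^2 + 7, -2*v + 5*w^2, 2*w - 1)
At (-1, -2, -2): (-53, 24, -5).

(-53, 24, -5)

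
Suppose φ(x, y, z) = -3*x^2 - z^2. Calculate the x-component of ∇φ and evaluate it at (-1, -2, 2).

6

(∇φ)_1 = ∂φ/∂x = -6*x
At (-1, -2, 2): 6.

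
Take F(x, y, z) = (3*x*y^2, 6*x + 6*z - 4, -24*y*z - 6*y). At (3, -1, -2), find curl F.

(∇×F)₁ = ∂F₃/∂y − ∂F₂/∂z = -24*z - 12
(∇×F)₂ = ∂F₁/∂z − ∂F₃/∂x = 0
(∇×F)₃ = ∂F₂/∂x − ∂F₁/∂y = -6*x*y + 6
∇×F = (-24*z - 12, 0, -6*x*y + 6)
At (3, -1, -2): (36, 0, 24).

(36, 0, 24)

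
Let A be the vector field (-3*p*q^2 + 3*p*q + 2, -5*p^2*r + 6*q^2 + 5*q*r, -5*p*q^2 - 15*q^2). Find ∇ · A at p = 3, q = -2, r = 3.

-27

∂A₁/∂p = -3*q^2 + 3*q
∂A₂/∂q = 12*q + 5*r
∂A₃/∂r = 0
∇·A = -3*q^2 + 15*q + 5*r
At (3, -2, 3): -27.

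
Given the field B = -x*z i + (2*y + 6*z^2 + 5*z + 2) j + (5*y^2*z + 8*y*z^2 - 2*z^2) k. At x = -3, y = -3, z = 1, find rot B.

(∇×B)₁ = ∂B₃/∂y − ∂B₂/∂z = 10*y*z + 8*z^2 - 12*z - 5
(∇×B)₂ = ∂B₁/∂z − ∂B₃/∂x = -x
(∇×B)₃ = ∂B₂/∂x − ∂B₁/∂y = 0
∇×B = (10*y*z + 8*z^2 - 12*z - 5, -x, 0)
At (-3, -3, 1): (-39, 3, 0).

(-39, 3, 0)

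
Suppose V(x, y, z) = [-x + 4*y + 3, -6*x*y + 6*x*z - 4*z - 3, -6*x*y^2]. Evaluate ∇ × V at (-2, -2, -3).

(-32, 24, -10)

(∇×V)₁ = ∂V₃/∂y − ∂V₂/∂z = -12*x*y - 6*x + 4
(∇×V)₂ = ∂V₁/∂z − ∂V₃/∂x = 6*y^2
(∇×V)₃ = ∂V₂/∂x − ∂V₁/∂y = -6*y + 6*z - 4
∇×V = (-12*x*y - 6*x + 4, 6*y^2, -6*y + 6*z - 4)
At (-2, -2, -3): (-32, 24, -10).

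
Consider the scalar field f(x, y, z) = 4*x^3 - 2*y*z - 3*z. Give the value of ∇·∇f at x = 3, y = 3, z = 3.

72

∂²f/∂x² = 24*x
∂²f/∂y² = 0
∂²f/∂z² = 0
∇²f = 24*x
At (3, 3, 3): 72.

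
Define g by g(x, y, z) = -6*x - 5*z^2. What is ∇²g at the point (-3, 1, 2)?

∂²g/∂x² = 0
∂²g/∂y² = 0
∂²g/∂z² = -10
∇²g = -10
At (-3, 1, 2): -10.

-10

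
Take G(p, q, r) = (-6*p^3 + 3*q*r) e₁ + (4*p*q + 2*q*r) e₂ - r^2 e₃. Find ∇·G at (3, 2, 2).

-150

∂G₁/∂p = -18*p^2
∂G₂/∂q = 4*p + 2*r
∂G₃/∂r = -2*r
∇·G = -18*p^2 + 4*p
At (3, 2, 2): -150.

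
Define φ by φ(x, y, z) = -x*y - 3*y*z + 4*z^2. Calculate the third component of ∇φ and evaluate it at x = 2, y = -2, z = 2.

(∇φ)_3 = ∂φ/∂z = -3*y + 8*z
At (2, -2, 2): 22.

22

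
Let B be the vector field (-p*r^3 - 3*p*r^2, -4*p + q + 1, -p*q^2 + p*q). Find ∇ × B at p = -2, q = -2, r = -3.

(-10, 24, -4)

(∇×B)₁ = ∂B₃/∂q − ∂B₂/∂r = -2*p*q + p
(∇×B)₂ = ∂B₁/∂r − ∂B₃/∂p = -3*p*r^2 - 6*p*r + q^2 - q
(∇×B)₃ = ∂B₂/∂p − ∂B₁/∂q = -4
∇×B = (-2*p*q + p, -3*p*r^2 - 6*p*r + q^2 - q, -4)
At (-2, -2, -3): (-10, 24, -4).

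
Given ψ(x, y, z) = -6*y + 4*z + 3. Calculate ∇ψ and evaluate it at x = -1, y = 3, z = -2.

∂ψ/∂x = 0
∂ψ/∂y = -6
∂ψ/∂z = 4
∇ψ = (0, -6, 4)
At (-1, 3, -2): (0, -6, 4).

(0, -6, 4)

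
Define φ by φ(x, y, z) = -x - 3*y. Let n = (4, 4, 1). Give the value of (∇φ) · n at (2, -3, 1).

-16

∂φ/∂x = -1
∂φ/∂y = -3
∂φ/∂z = 0
∇φ at (2, -3, 1) = (-1, -3, 0)
∇φ · n = (-1)(4) + (-3)(4) + (0)(1) = -16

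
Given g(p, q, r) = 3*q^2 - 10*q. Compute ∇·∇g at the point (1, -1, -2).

6

∂²g/∂p² = 0
∂²g/∂q² = 6
∂²g/∂r² = 0
∇²g = 6
At (1, -1, -2): 6.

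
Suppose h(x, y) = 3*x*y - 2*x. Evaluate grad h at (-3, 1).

(1, -9)

∂h/∂x = 3*y - 2
∂h/∂y = 3*x
∇h = (3*y - 2, 3*x)
At (-3, 1): (1, -9).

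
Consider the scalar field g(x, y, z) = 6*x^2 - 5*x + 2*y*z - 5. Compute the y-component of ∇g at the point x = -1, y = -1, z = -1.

(∇g)_2 = ∂g/∂y = 2*z
At (-1, -1, -1): -2.

-2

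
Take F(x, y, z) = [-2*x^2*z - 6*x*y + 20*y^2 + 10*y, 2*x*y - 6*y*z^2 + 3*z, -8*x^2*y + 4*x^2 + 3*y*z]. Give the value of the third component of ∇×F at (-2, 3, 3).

(∇×F)_3 = ∂F₂/∂x − ∂F₁/∂y
= 2*y − (-6*x + 40*y + 10)
= 6*x - 38*y - 10
At (-2, 3, 3): -136.

-136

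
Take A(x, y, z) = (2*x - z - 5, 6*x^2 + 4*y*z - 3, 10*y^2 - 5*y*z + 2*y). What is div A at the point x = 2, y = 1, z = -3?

∂A₁/∂x = 2
∂A₂/∂y = 4*z
∂A₃/∂z = -5*y
∇·A = -5*y + 4*z + 2
At (2, 1, -3): -15.

-15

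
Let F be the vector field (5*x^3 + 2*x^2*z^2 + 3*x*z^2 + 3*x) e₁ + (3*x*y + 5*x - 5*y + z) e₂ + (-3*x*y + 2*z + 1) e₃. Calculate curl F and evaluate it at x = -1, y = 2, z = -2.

(∇×F)₁ = ∂F₃/∂y − ∂F₂/∂z = -3*x - 1
(∇×F)₂ = ∂F₁/∂z − ∂F₃/∂x = 4*x^2*z + 6*x*z + 3*y
(∇×F)₃ = ∂F₂/∂x − ∂F₁/∂y = 3*y + 5
∇×F = (-3*x - 1, 4*x^2*z + 6*x*z + 3*y, 3*y + 5)
At (-1, 2, -2): (2, 10, 11).

(2, 10, 11)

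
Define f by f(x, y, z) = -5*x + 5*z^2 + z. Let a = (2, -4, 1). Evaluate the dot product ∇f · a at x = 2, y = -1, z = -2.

∂f/∂x = -5
∂f/∂y = 0
∂f/∂z = 10*z + 1
∇f at (2, -1, -2) = (-5, 0, -19)
∇f · a = (-5)(2) + (0)(-4) + (-19)(1) = -29

-29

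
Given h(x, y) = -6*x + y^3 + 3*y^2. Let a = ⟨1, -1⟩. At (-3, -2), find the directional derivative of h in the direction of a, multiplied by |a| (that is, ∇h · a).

-6

∂h/∂x = -6
∂h/∂y = 3*y^2 + 6*y
∇h at (-3, -2) = (-6, 0)
∇h · a = (-6)(1) + (0)(-1) = -6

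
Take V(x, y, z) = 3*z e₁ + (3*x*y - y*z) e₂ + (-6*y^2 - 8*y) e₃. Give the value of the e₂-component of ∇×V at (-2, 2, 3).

(∇×V)_2 = ∂V₁/∂z − ∂V₃/∂x
= 3 − (0)
= 3
At (-2, 2, 3): 3.

3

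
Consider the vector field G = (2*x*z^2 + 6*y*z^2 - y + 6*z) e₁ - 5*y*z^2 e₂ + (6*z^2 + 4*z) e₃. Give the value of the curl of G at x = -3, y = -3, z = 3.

(∇×G)₁ = ∂G₃/∂y − ∂G₂/∂z = 10*y*z
(∇×G)₂ = ∂G₁/∂z − ∂G₃/∂x = 4*x*z + 12*y*z + 6
(∇×G)₃ = ∂G₂/∂x − ∂G₁/∂y = -6*z^2 + 1
∇×G = (10*y*z, 4*x*z + 12*y*z + 6, -6*z^2 + 1)
At (-3, -3, 3): (-90, -138, -53).

(-90, -138, -53)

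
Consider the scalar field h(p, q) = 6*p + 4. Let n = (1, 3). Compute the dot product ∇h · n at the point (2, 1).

∂h/∂p = 6
∂h/∂q = 0
∇h at (2, 1) = (6, 0)
∇h · n = (6)(1) + (0)(3) = 6

6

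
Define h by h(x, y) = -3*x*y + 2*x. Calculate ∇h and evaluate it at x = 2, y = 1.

(-1, -6)

∂h/∂x = -3*y + 2
∂h/∂y = -3*x
∇h = (-3*y + 2, -3*x)
At (2, 1): (-1, -6).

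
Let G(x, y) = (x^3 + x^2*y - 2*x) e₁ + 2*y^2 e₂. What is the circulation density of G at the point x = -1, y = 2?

-1

∂G₂/∂x = 0
∂G₁/∂y = x^2
Scalar curl = -x^2
At (-1, 2): -1.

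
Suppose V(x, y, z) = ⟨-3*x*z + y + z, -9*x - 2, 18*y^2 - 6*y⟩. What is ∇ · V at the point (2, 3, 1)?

-3

∂V₁/∂x = -3*z
∂V₂/∂y = 0
∂V₃/∂z = 0
∇·V = -3*z
At (2, 3, 1): -3.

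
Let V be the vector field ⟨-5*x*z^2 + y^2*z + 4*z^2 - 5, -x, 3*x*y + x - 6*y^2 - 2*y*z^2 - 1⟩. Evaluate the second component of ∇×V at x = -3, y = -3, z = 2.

(∇×V)_2 = ∂V₁/∂z − ∂V₃/∂x
= -10*x*z + y^2 + 8*z − (3*y + 1)
= -10*x*z + y^2 - 3*y + 8*z - 1
At (-3, -3, 2): 93.

93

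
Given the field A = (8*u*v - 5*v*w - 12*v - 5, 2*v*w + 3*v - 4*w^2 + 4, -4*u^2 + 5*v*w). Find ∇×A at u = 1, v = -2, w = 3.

(43, 18, 19)

(∇×A)₁ = ∂A₃/∂v − ∂A₂/∂w = -2*v + 13*w
(∇×A)₂ = ∂A₁/∂w − ∂A₃/∂u = 8*u - 5*v
(∇×A)₃ = ∂A₂/∂u − ∂A₁/∂v = -8*u + 5*w + 12
∇×A = (-2*v + 13*w, 8*u - 5*v, -8*u + 5*w + 12)
At (1, -2, 3): (43, 18, 19).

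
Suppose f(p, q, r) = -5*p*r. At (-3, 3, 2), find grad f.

(-10, 0, 15)

∂f/∂p = -5*r
∂f/∂q = 0
∂f/∂r = -5*p
∇f = (-5*r, 0, -5*p)
At (-3, 3, 2): (-10, 0, 15).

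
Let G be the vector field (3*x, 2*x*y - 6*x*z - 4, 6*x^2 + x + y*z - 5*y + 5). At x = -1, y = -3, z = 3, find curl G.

(∇×G)₁ = ∂G₃/∂y − ∂G₂/∂z = 6*x + z - 5
(∇×G)₂ = ∂G₁/∂z − ∂G₃/∂x = -12*x - 1
(∇×G)₃ = ∂G₂/∂x − ∂G₁/∂y = 2*y - 6*z
∇×G = (6*x + z - 5, -12*x - 1, 2*y - 6*z)
At (-1, -3, 3): (-8, 11, -24).

(-8, 11, -24)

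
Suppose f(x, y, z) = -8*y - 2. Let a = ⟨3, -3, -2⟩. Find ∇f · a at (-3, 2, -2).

24

∂f/∂x = 0
∂f/∂y = -8
∂f/∂z = 0
∇f at (-3, 2, -2) = (0, -8, 0)
∇f · a = (0)(3) + (-8)(-3) + (0)(-2) = 24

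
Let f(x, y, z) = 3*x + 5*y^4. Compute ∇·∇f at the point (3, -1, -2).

60

∂²f/∂x² = 0
∂²f/∂y² = 60*y^2
∂²f/∂z² = 0
∇²f = 60*y^2
At (3, -1, -2): 60.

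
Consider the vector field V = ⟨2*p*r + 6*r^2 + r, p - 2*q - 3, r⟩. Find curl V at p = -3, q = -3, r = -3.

(0, -41, 1)

(∇×V)₁ = ∂V₃/∂q − ∂V₂/∂r = 0
(∇×V)₂ = ∂V₁/∂r − ∂V₃/∂p = 2*p + 12*r + 1
(∇×V)₃ = ∂V₂/∂p − ∂V₁/∂q = 1
∇×V = (0, 2*p + 12*r + 1, 1)
At (-3, -3, -3): (0, -41, 1).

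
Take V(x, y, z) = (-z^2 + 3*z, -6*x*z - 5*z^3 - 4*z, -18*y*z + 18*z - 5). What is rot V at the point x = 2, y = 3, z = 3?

(97, -3, -18)

(∇×V)₁ = ∂V₃/∂y − ∂V₂/∂z = 6*x + 15*z^2 - 18*z + 4
(∇×V)₂ = ∂V₁/∂z − ∂V₃/∂x = -2*z + 3
(∇×V)₃ = ∂V₂/∂x − ∂V₁/∂y = -6*z
∇×V = (6*x + 15*z^2 - 18*z + 4, -2*z + 3, -6*z)
At (2, 3, 3): (97, -3, -18).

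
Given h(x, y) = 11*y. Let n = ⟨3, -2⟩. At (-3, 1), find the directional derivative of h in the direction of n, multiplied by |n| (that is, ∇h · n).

-22

∂h/∂x = 0
∂h/∂y = 11
∇h at (-3, 1) = (0, 11)
∇h · n = (0)(3) + (11)(-2) = -22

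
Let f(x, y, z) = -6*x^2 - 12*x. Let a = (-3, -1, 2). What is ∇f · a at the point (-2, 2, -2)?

∂f/∂x = -12*x - 12
∂f/∂y = 0
∂f/∂z = 0
∇f at (-2, 2, -2) = (12, 0, 0)
∇f · a = (12)(-3) + (0)(-1) + (0)(2) = -36

-36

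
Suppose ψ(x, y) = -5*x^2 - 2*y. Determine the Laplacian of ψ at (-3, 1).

-10

∂²ψ/∂x² = -10
∂²ψ/∂y² = 0
∇²ψ = -10
At (-3, 1): -10.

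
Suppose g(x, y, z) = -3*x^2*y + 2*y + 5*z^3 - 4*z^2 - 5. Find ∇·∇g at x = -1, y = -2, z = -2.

-56

∂²g/∂x² = -6*y
∂²g/∂y² = 0
∂²g/∂z² = 2*(15*z - 4)
∇²g = -6*y + 30*z - 8
At (-1, -2, -2): -56.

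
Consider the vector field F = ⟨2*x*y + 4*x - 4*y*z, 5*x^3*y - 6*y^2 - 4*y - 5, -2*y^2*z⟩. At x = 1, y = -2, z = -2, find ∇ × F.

(-16, 8, -40)

(∇×F)₁ = ∂F₃/∂y − ∂F₂/∂z = -4*y*z
(∇×F)₂ = ∂F₁/∂z − ∂F₃/∂x = -4*y
(∇×F)₃ = ∂F₂/∂x − ∂F₁/∂y = 15*x^2*y - 2*x + 4*z
∇×F = (-4*y*z, -4*y, 15*x^2*y - 2*x + 4*z)
At (1, -2, -2): (-16, 8, -40).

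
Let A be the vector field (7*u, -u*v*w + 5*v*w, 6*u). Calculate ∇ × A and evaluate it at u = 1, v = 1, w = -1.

(∇×A)₁ = ∂A₃/∂v − ∂A₂/∂w = u*v - 5*v
(∇×A)₂ = ∂A₁/∂w − ∂A₃/∂u = -6
(∇×A)₃ = ∂A₂/∂u − ∂A₁/∂v = -v*w
∇×A = (u*v - 5*v, -6, -v*w)
At (1, 1, -1): (-4, -6, 1).

(-4, -6, 1)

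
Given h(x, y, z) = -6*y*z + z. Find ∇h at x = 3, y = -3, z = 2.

(0, -12, 19)

∂h/∂x = 0
∂h/∂y = -6*z
∂h/∂z = -6*y + 1
∇h = (0, -6*z, -6*y + 1)
At (3, -3, 2): (0, -12, 19).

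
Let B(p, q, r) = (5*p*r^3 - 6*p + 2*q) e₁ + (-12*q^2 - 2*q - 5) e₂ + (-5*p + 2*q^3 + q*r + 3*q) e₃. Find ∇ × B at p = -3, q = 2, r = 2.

(29, -175, -2)

(∇×B)₁ = ∂B₃/∂q − ∂B₂/∂r = 6*q^2 + r + 3
(∇×B)₂ = ∂B₁/∂r − ∂B₃/∂p = 15*p*r^2 + 5
(∇×B)₃ = ∂B₂/∂p − ∂B₁/∂q = -2
∇×B = (6*q^2 + r + 3, 15*p*r^2 + 5, -2)
At (-3, 2, 2): (29, -175, -2).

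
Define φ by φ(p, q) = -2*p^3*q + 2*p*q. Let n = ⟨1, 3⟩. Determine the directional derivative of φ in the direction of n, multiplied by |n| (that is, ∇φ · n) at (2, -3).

∂φ/∂p = -6*p^2*q + 2*q
∂φ/∂q = -2*p^3 + 2*p
∇φ at (2, -3) = (66, -12)
∇φ · n = (66)(1) + (-12)(3) = 30

30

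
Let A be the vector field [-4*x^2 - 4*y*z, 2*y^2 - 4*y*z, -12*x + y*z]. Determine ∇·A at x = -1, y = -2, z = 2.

∂A₁/∂x = -8*x
∂A₂/∂y = 4*y - 4*z
∂A₃/∂z = y
∇·A = -8*x + 5*y - 4*z
At (-1, -2, 2): -10.

-10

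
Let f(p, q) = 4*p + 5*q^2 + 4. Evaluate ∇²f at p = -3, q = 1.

∂²f/∂p² = 0
∂²f/∂q² = 10
∇²f = 10
At (-3, 1): 10.

10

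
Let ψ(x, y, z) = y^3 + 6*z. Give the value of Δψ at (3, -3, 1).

-18

∂²ψ/∂x² = 0
∂²ψ/∂y² = 6*y
∂²ψ/∂z² = 0
∇²ψ = 6*y
At (3, -3, 1): -18.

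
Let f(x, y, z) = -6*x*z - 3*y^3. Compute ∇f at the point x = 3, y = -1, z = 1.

(-6, -9, -18)

∂f/∂x = -6*z
∂f/∂y = -9*y^2
∂f/∂z = -6*x
∇f = (-6*z, -9*y^2, -6*x)
At (3, -1, 1): (-6, -9, -18).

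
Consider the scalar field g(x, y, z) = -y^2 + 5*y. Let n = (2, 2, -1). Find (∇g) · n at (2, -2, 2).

18

∂g/∂x = 0
∂g/∂y = -2*y + 5
∂g/∂z = 0
∇g at (2, -2, 2) = (0, 9, 0)
∇g · n = (0)(2) + (9)(2) + (0)(-1) = 18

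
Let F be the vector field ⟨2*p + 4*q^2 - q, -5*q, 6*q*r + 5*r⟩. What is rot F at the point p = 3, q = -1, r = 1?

(6, 0, 9)

(∇×F)₁ = ∂F₃/∂q − ∂F₂/∂r = 6*r
(∇×F)₂ = ∂F₁/∂r − ∂F₃/∂p = 0
(∇×F)₃ = ∂F₂/∂p − ∂F₁/∂q = -8*q + 1
∇×F = (6*r, 0, -8*q + 1)
At (3, -1, 1): (6, 0, 9).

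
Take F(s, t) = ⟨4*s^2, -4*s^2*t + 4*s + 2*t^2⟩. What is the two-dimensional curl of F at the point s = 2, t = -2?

∂F₂/∂s = -8*s*t + 4
∂F₁/∂t = 0
Scalar curl = -8*s*t + 4
At (2, -2): 36.

36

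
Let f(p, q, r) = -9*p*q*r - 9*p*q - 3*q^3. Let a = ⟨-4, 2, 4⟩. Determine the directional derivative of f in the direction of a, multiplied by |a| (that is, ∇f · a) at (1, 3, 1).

∂f/∂p = -9*q*r - 9*q
∂f/∂q = -9*p*r - 9*p - 9*q^2
∂f/∂r = -9*p*q
∇f at (1, 3, 1) = (-54, -99, -27)
∇f · a = (-54)(-4) + (-99)(2) + (-27)(4) = -90

-90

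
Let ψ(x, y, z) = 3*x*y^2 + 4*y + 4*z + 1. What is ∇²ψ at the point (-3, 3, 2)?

-18

∂²ψ/∂x² = 0
∂²ψ/∂y² = 6*x
∂²ψ/∂z² = 0
∇²ψ = 6*x
At (-3, 3, 2): -18.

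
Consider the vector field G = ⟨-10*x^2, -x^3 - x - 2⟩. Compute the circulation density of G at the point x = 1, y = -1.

-4

∂G₂/∂x = -3*x^2 - 1
∂G₁/∂y = 0
Scalar curl = -3*x^2 - 1
At (1, -1): -4.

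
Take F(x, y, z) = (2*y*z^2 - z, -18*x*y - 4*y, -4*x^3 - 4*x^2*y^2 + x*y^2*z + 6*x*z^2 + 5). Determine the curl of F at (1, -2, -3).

(28, 25, 18)

(∇×F)₁ = ∂F₃/∂y − ∂F₂/∂z = -8*x^2*y + 2*x*y*z
(∇×F)₂ = ∂F₁/∂z − ∂F₃/∂x = 12*x^2 + 8*x*y^2 - y^2*z + 4*y*z - 6*z^2 - 1
(∇×F)₃ = ∂F₂/∂x − ∂F₁/∂y = -18*y - 2*z^2
∇×F = (-8*x^2*y + 2*x*y*z, 12*x^2 + 8*x*y^2 - y^2*z + 4*y*z - 6*z^2 - 1, -18*y - 2*z^2)
At (1, -2, -3): (28, 25, 18).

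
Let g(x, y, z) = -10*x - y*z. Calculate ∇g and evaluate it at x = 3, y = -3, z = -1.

∂g/∂x = -10
∂g/∂y = -z
∂g/∂z = -y
∇g = (-10, -z, -y)
At (3, -3, -1): (-10, 1, 3).

(-10, 1, 3)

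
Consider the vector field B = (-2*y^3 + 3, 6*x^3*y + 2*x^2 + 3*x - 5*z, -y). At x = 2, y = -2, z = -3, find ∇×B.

(4, 0, -109)

(∇×B)₁ = ∂B₃/∂y − ∂B₂/∂z = 4
(∇×B)₂ = ∂B₁/∂z − ∂B₃/∂x = 0
(∇×B)₃ = ∂B₂/∂x − ∂B₁/∂y = 18*x^2*y + 4*x + 6*y^2 + 3
∇×B = (4, 0, 18*x^2*y + 4*x + 6*y^2 + 3)
At (2, -2, -3): (4, 0, -109).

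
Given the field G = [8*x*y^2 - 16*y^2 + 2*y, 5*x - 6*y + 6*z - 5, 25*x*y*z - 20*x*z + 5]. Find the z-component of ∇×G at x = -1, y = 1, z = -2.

51

(∇×G)_3 = ∂G₂/∂x − ∂G₁/∂y
= 5 − (16*x*y - 32*y + 2)
= -16*x*y + 32*y + 3
At (-1, 1, -2): 51.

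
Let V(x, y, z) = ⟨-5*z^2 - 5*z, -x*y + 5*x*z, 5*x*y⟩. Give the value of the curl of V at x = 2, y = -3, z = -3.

(0, 40, -12)

(∇×V)₁ = ∂V₃/∂y − ∂V₂/∂z = 0
(∇×V)₂ = ∂V₁/∂z − ∂V₃/∂x = -5*y - 10*z - 5
(∇×V)₃ = ∂V₂/∂x − ∂V₁/∂y = -y + 5*z
∇×V = (0, -5*y - 10*z - 5, -y + 5*z)
At (2, -3, -3): (0, 40, -12).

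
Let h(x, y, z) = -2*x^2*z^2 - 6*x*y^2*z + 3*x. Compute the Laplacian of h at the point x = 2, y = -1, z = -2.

16

∂²h/∂x² = -4*z^2
∂²h/∂y² = -12*x*z
∂²h/∂z² = -4*x^2
∇²h = -4*x^2 - 12*x*z - 4*z^2
At (2, -1, -2): 16.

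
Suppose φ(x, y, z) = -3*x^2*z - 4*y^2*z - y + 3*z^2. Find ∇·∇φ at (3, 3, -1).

20

∂²φ/∂x² = -6*z
∂²φ/∂y² = -8*z
∂²φ/∂z² = 6
∇²φ = -14*z + 6
At (3, 3, -1): 20.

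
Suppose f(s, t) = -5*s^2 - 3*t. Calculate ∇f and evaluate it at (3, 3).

∂f/∂s = -10*s
∂f/∂t = -3
∇f = (-10*s, -3)
At (3, 3): (-30, -3).

(-30, -3)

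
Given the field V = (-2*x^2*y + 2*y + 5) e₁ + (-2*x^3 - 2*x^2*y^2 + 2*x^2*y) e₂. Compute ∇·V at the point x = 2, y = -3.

80

∂V₁/∂x = -4*x*y
∂V₂/∂y = -4*x^2*y + 2*x^2
∇·V = -4*x^2*y + 2*x^2 - 4*x*y
At (2, -3): 80.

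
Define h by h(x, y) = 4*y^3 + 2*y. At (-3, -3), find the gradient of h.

(0, 110)

∂h/∂x = 0
∂h/∂y = 12*y^2 + 2
∇h = (0, 12*y^2 + 2)
At (-3, -3): (0, 110).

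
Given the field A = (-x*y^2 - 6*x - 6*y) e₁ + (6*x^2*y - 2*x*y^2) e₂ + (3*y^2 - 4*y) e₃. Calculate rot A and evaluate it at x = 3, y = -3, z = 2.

(-22, 0, -138)

(∇×A)₁ = ∂A₃/∂y − ∂A₂/∂z = 6*y - 4
(∇×A)₂ = ∂A₁/∂z − ∂A₃/∂x = 0
(∇×A)₃ = ∂A₂/∂x − ∂A₁/∂y = 14*x*y - 2*y^2 + 6
∇×A = (6*y - 4, 0, 14*x*y - 2*y^2 + 6)
At (3, -3, 2): (-22, 0, -138).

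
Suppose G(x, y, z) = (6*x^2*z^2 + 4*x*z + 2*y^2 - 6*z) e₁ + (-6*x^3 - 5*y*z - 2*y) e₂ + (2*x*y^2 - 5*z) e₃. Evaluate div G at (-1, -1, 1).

∂G₁/∂x = 12*x*z^2 + 4*z
∂G₂/∂y = -5*z - 2
∂G₃/∂z = -5
∇·G = 12*x*z^2 - z - 7
At (-1, -1, 1): -20.

-20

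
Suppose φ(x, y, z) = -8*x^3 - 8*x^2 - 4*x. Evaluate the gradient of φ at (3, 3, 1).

∂φ/∂x = -24*x^2 - 16*x - 4
∂φ/∂y = 0
∂φ/∂z = 0
∇φ = (-24*x^2 - 16*x - 4, 0, 0)
At (3, 3, 1): (-268, 0, 0).

(-268, 0, 0)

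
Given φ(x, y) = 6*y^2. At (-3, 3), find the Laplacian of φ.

12

∂²φ/∂x² = 0
∂²φ/∂y² = 12
∇²φ = 12
At (-3, 3): 12.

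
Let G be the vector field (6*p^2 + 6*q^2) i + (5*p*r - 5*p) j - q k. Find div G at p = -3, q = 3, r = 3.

∂G₁/∂p = 12*p
∂G₂/∂q = 0
∂G₃/∂r = 0
∇·G = 12*p
At (-3, 3, 3): -36.

-36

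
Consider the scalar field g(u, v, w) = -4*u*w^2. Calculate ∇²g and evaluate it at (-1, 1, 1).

8

∂²g/∂u² = 0
∂²g/∂v² = 0
∂²g/∂w² = -8*u
∇²g = -8*u
At (-1, 1, 1): 8.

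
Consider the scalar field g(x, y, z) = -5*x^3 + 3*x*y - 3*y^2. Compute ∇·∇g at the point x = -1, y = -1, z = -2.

∂²g/∂x² = -30*x
∂²g/∂y² = -6
∂²g/∂z² = 0
∇²g = -30*x - 6
At (-1, -1, -2): 24.

24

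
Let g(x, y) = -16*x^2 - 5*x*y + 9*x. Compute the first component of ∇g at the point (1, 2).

-33

(∇g)_1 = ∂g/∂x = -32*x - 5*y + 9
At (1, 2): -33.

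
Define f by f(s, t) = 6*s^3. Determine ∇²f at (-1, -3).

-36

∂²f/∂s² = 36*s
∂²f/∂t² = 0
∇²f = 36*s
At (-1, -3): -36.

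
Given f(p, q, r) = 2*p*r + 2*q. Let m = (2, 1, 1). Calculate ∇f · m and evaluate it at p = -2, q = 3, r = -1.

-6

∂f/∂p = 2*r
∂f/∂q = 2
∂f/∂r = 2*p
∇f at (-2, 3, -1) = (-2, 2, -4)
∇f · m = (-2)(2) + (2)(1) + (-4)(1) = -6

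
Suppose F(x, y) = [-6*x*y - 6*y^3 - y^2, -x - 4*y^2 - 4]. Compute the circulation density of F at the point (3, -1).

33

∂F₂/∂x = -1
∂F₁/∂y = -6*x - 18*y^2 - 2*y
Scalar curl = 6*x + 18*y^2 + 2*y - 1
At (3, -1): 33.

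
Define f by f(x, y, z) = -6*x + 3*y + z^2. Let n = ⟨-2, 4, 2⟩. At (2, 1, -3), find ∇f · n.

12

∂f/∂x = -6
∂f/∂y = 3
∂f/∂z = 2*z
∇f at (2, 1, -3) = (-6, 3, -6)
∇f · n = (-6)(-2) + (3)(4) + (-6)(2) = 12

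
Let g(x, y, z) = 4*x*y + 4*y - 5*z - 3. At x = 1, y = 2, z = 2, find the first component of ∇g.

8

(∇g)_1 = ∂g/∂x = 4*y
At (1, 2, 2): 8.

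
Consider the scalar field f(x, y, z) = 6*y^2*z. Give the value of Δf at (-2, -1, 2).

24

∂²f/∂x² = 0
∂²f/∂y² = 12*z
∂²f/∂z² = 0
∇²f = 12*z
At (-2, -1, 2): 24.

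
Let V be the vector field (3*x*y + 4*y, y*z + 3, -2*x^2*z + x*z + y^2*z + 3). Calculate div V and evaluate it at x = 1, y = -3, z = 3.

∂V₁/∂x = 3*y
∂V₂/∂y = z
∂V₃/∂z = -2*x^2 + x + y^2
∇·V = -2*x^2 + x + y^2 + 3*y + z
At (1, -3, 3): 2.

2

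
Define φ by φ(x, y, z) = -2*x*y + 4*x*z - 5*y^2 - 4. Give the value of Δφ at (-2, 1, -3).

-10

∂²φ/∂x² = 0
∂²φ/∂y² = -10
∂²φ/∂z² = 0
∇²φ = -10
At (-2, 1, -3): -10.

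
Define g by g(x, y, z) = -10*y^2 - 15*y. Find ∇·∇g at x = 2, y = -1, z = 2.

-20

∂²g/∂x² = 0
∂²g/∂y² = -20
∂²g/∂z² = 0
∇²g = -20
At (2, -1, 2): -20.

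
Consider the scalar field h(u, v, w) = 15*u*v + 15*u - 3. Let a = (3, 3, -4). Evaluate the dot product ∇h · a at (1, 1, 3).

135

∂h/∂u = 15*v + 15
∂h/∂v = 15*u
∂h/∂w = 0
∇h at (1, 1, 3) = (30, 15, 0)
∇h · a = (30)(3) + (15)(3) + (0)(-4) = 135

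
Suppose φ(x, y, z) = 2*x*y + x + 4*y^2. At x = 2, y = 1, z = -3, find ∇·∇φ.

∂²φ/∂x² = 0
∂²φ/∂y² = 8
∂²φ/∂z² = 0
∇²φ = 8
At (2, 1, -3): 8.

8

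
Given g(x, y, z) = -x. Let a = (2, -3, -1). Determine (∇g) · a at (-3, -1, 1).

-2

∂g/∂x = -1
∂g/∂y = 0
∂g/∂z = 0
∇g at (-3, -1, 1) = (-1, 0, 0)
∇g · a = (-1)(2) + (0)(-3) + (0)(-1) = -2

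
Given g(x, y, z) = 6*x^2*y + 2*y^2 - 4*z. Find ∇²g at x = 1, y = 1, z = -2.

16

∂²g/∂x² = 12*y
∂²g/∂y² = 4
∂²g/∂z² = 0
∇²g = 12*y + 4
At (1, 1, -2): 16.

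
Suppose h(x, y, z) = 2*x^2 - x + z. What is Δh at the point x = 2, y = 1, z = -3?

4

∂²h/∂x² = 4
∂²h/∂y² = 0
∂²h/∂z² = 0
∇²h = 4
At (2, 1, -3): 4.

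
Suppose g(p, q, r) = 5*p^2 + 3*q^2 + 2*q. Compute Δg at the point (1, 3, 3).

16

∂²g/∂p² = 10
∂²g/∂q² = 6
∂²g/∂r² = 0
∇²g = 16
At (1, 3, 3): 16.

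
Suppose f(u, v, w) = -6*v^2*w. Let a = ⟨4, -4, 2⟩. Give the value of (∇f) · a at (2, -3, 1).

-252

∂f/∂u = 0
∂f/∂v = -12*v*w
∂f/∂w = -6*v^2
∇f at (2, -3, 1) = (0, 36, -54)
∇f · a = (0)(4) + (36)(-4) + (-54)(2) = -252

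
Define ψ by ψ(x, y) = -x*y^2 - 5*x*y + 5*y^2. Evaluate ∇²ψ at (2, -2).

∂²ψ/∂x² = 0
∂²ψ/∂y² = 2*(-x + 5)
∇²ψ = -2*x + 10
At (2, -2): 6.

6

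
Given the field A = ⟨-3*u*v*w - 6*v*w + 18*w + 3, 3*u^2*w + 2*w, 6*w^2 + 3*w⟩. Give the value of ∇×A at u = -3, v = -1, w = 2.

(∇×A)₁ = ∂A₃/∂v − ∂A₂/∂w = -3*u^2 - 2
(∇×A)₂ = ∂A₁/∂w − ∂A₃/∂u = -3*u*v - 6*v + 18
(∇×A)₃ = ∂A₂/∂u − ∂A₁/∂v = 9*u*w + 6*w
∇×A = (-3*u^2 - 2, -3*u*v - 6*v + 18, 9*u*w + 6*w)
At (-3, -1, 2): (-29, 15, -42).

(-29, 15, -42)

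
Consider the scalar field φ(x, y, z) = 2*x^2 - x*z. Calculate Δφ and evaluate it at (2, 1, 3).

∂²φ/∂x² = 4
∂²φ/∂y² = 0
∂²φ/∂z² = 0
∇²φ = 4
At (2, 1, 3): 4.

4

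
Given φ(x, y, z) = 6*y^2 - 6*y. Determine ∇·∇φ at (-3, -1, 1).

12

∂²φ/∂x² = 0
∂²φ/∂y² = 12
∂²φ/∂z² = 0
∇²φ = 12
At (-3, -1, 1): 12.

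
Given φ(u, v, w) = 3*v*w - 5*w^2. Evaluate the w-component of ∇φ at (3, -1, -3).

(∇φ)_3 = ∂φ/∂w = 3*v - 10*w
At (3, -1, -3): 27.

27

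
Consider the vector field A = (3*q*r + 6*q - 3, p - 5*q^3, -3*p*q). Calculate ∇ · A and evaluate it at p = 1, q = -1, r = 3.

∂A₁/∂p = 0
∂A₂/∂q = -15*q^2
∂A₃/∂r = 0
∇·A = -15*q^2
At (1, -1, 3): -15.

-15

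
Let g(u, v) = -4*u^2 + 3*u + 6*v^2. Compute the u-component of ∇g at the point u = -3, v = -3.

(∇g)_1 = ∂g/∂u = -8*u + 3
At (-3, -3): 27.

27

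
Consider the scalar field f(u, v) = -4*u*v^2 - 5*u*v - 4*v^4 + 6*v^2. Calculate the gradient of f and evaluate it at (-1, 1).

∂f/∂u = -4*v^2 - 5*v
∂f/∂v = -8*u*v - 5*u - 16*v^3 + 12*v
∇f = (-4*v^2 - 5*v, -8*u*v - 5*u - 16*v^3 + 12*v)
At (-1, 1): (-9, 9).

(-9, 9)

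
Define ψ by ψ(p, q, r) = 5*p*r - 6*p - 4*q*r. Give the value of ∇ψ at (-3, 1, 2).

∂ψ/∂p = 5*r - 6
∂ψ/∂q = -4*r
∂ψ/∂r = 5*p - 4*q
∇ψ = (5*r - 6, -4*r, 5*p - 4*q)
At (-3, 1, 2): (4, -8, -19).

(4, -8, -19)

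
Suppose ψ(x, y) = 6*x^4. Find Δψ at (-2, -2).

∂²ψ/∂x² = 72*x^2
∂²ψ/∂y² = 0
∇²ψ = 72*x^2
At (-2, -2): 288.

288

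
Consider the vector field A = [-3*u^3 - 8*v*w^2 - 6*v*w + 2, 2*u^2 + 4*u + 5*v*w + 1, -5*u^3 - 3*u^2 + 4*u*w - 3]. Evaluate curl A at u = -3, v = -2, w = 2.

(10, 185, 36)

(∇×A)₁ = ∂A₃/∂v − ∂A₂/∂w = -5*v
(∇×A)₂ = ∂A₁/∂w − ∂A₃/∂u = 15*u^2 + 6*u - 16*v*w - 6*v - 4*w
(∇×A)₃ = ∂A₂/∂u − ∂A₁/∂v = 4*u + 8*w^2 + 6*w + 4
∇×A = (-5*v, 15*u^2 + 6*u - 16*v*w - 6*v - 4*w, 4*u + 8*w^2 + 6*w + 4)
At (-3, -2, 2): (10, 185, 36).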